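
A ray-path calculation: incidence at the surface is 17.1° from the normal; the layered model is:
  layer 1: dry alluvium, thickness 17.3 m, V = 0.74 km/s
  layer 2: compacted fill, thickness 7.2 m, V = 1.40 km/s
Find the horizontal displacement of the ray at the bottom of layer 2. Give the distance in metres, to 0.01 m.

10.14 m

p = sin θ₁/V₁ = sin 17.1°/0.74 = 3.9735e-01 s/km is conserved through the stack.
Layer 1: θ = 17.10°; offset = 17.3·tan 17.10° = 5.3222 m.
Layer 2: sin θ = p·1.40 = 0.5563 → θ = 33.80°; offset = 7.2·tan 33.80° = 4.8199 m.
Σ offsets = 10.1421 m.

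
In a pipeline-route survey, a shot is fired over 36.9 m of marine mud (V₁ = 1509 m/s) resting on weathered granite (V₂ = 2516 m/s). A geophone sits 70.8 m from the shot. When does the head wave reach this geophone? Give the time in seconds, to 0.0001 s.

t = x/V₂ + 2h·√(V₂²−V₁²)/(V₁V₂).
√(V₂²−V₁²) = √(2516²−1509²) = 2013.2 m/s; delay term = 2·36.9·2013.2/(1509·2516) = 0.03913 s.
t = 70.8/2516 + 0.03913 = 0.06727 s.

0.0673 s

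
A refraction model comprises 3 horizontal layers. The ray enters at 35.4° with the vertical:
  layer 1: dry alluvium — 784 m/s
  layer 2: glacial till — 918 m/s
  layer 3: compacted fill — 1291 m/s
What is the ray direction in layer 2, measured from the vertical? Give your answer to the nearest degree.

43°

Snell's law across each interface conserves sin θ / V, so sin θ_2 = V_2·sin θ₁/V₁.
sin θ_2 = 918 × sin 35.4° / 784 = 0.6783.
θ_2 = 42.71° from the vertical.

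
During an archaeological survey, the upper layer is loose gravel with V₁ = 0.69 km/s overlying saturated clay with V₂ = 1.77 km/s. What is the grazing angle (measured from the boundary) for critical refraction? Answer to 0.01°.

Critical incidence: sin θ_c = V₁/V₂ = 0.69/1.77 = 0.3898.
θ_c = arcsin 0.3898 = 22.94°.
Measured from the interface: 90° − 22.94° = 67.06°.

67.06°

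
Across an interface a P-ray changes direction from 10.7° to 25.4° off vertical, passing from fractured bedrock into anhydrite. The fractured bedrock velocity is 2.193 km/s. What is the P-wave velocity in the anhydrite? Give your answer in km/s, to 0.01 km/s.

5.07 km/s

sin 10.7° = 0.1857; sin 25.4° = 0.4289.
V₂ = V₁·(sin θ₂/sin θ₁) = 2.193·(0.4289/0.1857) = 5.07 km/s.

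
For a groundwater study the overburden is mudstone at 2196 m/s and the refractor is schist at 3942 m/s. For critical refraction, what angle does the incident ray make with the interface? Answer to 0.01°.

Critical incidence: sin θ_c = V₁/V₂ = 2196/3942 = 0.5571.
θ_c = arcsin 0.5571 = 33.85°.
Measured from the interface: 90° − 33.85° = 56.15°.

56.15°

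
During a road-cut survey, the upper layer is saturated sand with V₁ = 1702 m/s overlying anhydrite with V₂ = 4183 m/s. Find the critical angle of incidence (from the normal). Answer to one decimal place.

Critical incidence: sin θ_c = V₁/V₂ = 1702/4183 = 0.4069.
θ_c = arcsin 0.4069 = 24.01°.

24.0°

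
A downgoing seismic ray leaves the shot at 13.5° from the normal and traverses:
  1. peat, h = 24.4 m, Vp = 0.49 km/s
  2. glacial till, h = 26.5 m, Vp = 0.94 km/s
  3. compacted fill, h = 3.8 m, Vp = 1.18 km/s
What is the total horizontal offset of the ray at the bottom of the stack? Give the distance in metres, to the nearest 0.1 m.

21.7 m

p = sin θ₁/V₁ = sin 13.5°/0.49 = 4.7642e-01 s/km is conserved through the stack.
Layer 1: θ = 13.50°; offset = 24.4·tan 13.50° = 5.858 m.
Layer 2: sin θ = p·0.94 = 0.4478 → θ = 26.60°; offset = 26.5·tan 26.60° = 13.273 m.
Layer 3: sin θ = p·1.18 = 0.5622 → θ = 34.21°; offset = 3.8·tan 34.21° = 2.583 m.
Summing the layer offsets gives 21.714 m.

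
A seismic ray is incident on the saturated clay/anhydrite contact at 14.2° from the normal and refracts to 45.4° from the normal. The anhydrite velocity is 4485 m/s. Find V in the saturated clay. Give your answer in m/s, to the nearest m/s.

Snell's law: sin 14.2°/V₁ = sin 45.4°/V₂.
V₁ = V₂·sin 14.2°/sin 45.4° = 4485 × 0.3445 = 1545.17 m/s.

1545 m/s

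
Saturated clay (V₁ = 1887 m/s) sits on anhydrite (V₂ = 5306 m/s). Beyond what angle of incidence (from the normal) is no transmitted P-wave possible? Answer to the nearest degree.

Critical incidence: sin θ_c = V₁/V₂ = 1887/5306 = 0.3556.
θ_c = arcsin 0.3556 = 20.83°.

21°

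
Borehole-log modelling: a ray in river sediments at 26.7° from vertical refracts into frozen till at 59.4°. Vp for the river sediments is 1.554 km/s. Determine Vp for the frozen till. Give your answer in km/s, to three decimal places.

sin 26.7° = 0.4493; sin 59.4° = 0.8607.
V₂ = V₁·(sin θ₂/sin θ₁) = 1.554·(0.8607/0.4493) = 2.977 km/s.

2.977 km/s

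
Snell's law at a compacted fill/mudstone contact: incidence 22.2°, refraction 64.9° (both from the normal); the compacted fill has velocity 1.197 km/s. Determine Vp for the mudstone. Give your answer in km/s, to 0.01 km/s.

2.87 km/s

Snell's law: sin 22.2°/V₁ = sin 64.9°/V₂.
V₂ = V₁·sin 64.9°/sin 22.2° = 1.197 × 2.3967 = 2.87 km/s.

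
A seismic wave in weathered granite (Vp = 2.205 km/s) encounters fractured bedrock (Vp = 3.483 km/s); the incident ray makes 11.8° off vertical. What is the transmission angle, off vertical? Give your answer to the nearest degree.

19°

Snell's law: sin θ₂ = (V₂/V₁)·sin θ₁ = (3.483/2.205)·sin 11.8° = 0.3230.
θ₂ = arcsin 0.3230 = 18.85° from the normal.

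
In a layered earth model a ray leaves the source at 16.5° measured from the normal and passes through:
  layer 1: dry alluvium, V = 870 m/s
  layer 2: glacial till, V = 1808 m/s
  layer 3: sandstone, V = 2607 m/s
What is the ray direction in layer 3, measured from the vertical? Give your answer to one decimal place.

Ray parameter p = sin 16.5° / 870 = 3.2645e-04 s/m.
sin θ_3 = p·V_3 = 3.2645e-04 × 2607 = 0.8511.
θ_3 = arcsin 0.8511 = 58.33°.

58.3°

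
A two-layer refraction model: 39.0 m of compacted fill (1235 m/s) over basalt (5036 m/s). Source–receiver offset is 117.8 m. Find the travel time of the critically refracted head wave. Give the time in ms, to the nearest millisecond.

85 ms

t = x/V₂ + 2h·√(V₂²−V₁²)/(V₁V₂).
√(V₂²−V₁²) = √(5036²−1235²) = 4882.2 m/s; delay term = 2·39.0·4882.2/(1235·5036) = 0.06123 s.
t = 117.8/5036 + 0.06123 = 0.08462 s.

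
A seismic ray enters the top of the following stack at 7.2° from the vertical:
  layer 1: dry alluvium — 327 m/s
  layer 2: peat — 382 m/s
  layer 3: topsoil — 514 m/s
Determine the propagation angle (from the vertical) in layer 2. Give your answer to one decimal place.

Snell's law across each interface conserves sin θ / V, so sin θ_2 = V_2·sin θ₁/V₁.
sin θ_2 = 382 × sin 7.2° / 327 = 0.1464.
θ_2 = arcsin 0.1464 = 8.42°.

8.4°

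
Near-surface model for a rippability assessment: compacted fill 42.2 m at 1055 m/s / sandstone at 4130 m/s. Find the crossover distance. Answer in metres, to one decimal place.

x_cross = 2h·√((V₂+V₁)/(V₂−V₁)).
(V₂+V₁)/(V₂−V₁) = (4130+1055)/(4130−1055) = 1.6862; √ = 1.2985.
x_cross = 2·42.2·1.2985 = 109.60 m.

109.6 m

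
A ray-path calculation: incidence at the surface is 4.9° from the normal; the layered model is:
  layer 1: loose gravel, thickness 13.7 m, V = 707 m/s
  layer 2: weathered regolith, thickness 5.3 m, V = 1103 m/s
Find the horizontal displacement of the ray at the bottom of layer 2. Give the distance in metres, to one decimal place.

1.9 m

Ray parameter p = sin 4.9° / 707 m/s = 1.2082e-04 s/m.
Layer 1: θ = 4.90°; offset = 13.7·tan 4.90° = 1.175 m.
Layer 2: sin θ = p·1103 = 0.1333 → θ = 7.66°; offset = 5.3·tan 7.66° = 0.713 m.
Summing the layer offsets gives 1.887 m.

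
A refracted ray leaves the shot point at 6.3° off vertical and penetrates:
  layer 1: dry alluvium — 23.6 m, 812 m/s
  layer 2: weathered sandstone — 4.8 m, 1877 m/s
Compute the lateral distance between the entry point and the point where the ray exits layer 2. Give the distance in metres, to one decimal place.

3.9 m

Ray parameter p = sin 6.3° / 812 m/s = 1.3514e-04 s/m.
Layer 1: θ = 6.30°; offset = 23.6·tan 6.30° = 2.605 m.
Layer 2: sin θ = p·1877 = 0.2537 → θ = 14.69°; offset = 4.8·tan 14.69° = 1.259 m.
Σ offsets = 3.864 m.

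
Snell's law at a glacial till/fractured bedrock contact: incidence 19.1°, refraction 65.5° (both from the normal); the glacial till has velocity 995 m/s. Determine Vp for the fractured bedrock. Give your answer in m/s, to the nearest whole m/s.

2767 m/s

Snell's law: sin 19.1°/V₁ = sin 65.5°/V₂.
V₂ = V₁·sin 65.5°/sin 19.1° = 995 × 2.7809 = 2767.00 m/s.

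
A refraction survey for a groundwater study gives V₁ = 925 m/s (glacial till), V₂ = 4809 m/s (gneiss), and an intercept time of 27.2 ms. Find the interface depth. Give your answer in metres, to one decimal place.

θ_c = arcsin(925/4809) = 11.09°; cos θ_c = 0.9813.
tᵢ = 2h cos θ_c/V₁ ⇒ h = tᵢ·V₁/(2 cos θ_c) = 0.0272·925/(2·0.9813) = 12.82 m.

12.8 m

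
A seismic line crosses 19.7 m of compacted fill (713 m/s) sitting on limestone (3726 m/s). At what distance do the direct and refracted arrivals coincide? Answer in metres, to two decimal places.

θ_c = arcsin(713/3726) = 11.03°, so cos θ_c = 0.9815 and tᵢ = 2h cos θ_c/V₁ = 0.0542 s.
At crossover x/V₁ = x/V₂ + tᵢ ⇒ x = tᵢ/(1/V₁ − 1/V₂) = 0.05424/(1.4025e-03 − 2.6838e-04) = 47.82 m.

47.82 m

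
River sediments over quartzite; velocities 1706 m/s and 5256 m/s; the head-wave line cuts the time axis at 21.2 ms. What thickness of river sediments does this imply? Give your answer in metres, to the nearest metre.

h = tᵢ·V₁·V₂ / (2·√(V₂²−V₁²)).
√(V₂²−V₁²) = √(5256² − 1706²) = 4971.4 m/s.
h = 0.0212 s × 1706 × 5256 / (2 × 4971.4) = 19.12 m.

19 m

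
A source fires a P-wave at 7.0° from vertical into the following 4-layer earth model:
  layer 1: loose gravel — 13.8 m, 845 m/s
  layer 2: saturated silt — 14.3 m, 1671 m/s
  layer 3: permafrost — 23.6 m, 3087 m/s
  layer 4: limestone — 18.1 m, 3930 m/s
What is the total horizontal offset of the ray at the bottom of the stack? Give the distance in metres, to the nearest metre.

29 m

Ray parameter p = sin 7.0° / 845 m/s = 1.4422e-04 s/m.
Layer 1: θ = 7.00°; offset = 13.8·tan 7.00° = 1.694 m.
Layer 2: sin θ = p·1671 = 0.2410 → θ = 13.95°; offset = 14.3·tan 13.95° = 3.551 m.
Layer 3: sin θ = p·3087 = 0.4452 → θ = 26.44°; offset = 23.6·tan 26.44° = 11.734 m.
Layer 4: sin θ = p·3930 = 0.5668 → θ = 34.53°; offset = 18.1·tan 34.53° = 12.453 m.
Σ offsets = 29.432 m.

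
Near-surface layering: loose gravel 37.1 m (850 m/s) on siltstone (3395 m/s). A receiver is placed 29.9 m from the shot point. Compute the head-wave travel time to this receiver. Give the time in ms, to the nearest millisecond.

93 ms

θ_c = arcsin(V₁/V₂) = arcsin(850/3395) = 14.50°, cos θ_c = 0.9682.
Intercept time tᵢ = 2h cos θ_c / V₁ = 2·37.1·0.9682/850 = 0.08451 s.
t = x/V₂ + tᵢ = 29.9/3395 + 0.08451 = 0.09332 s.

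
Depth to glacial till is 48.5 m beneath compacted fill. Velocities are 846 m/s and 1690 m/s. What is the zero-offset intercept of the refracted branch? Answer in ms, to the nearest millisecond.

tᵢ = 2h·√(V₂²−V₁²)/(V₁V₂).
√(V₂²−V₁²) = √(1690²−846²) = 1463.0 m/s.
tᵢ = 2·48.5·1463.0/(846·1690) = 0.09926 s.

99 ms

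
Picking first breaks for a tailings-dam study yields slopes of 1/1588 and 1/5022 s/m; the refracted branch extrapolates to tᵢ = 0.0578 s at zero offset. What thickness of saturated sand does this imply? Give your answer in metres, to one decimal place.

h = tᵢ·V₁·V₂ / (2·√(V₂²−V₁²)).
√(V₂²−V₁²) = √(5022² − 1588²) = 4764.3 m/s.
h = 0.0578 s × 1588 × 5022 / (2 × 4764.3) = 48.38 m.

48.4 m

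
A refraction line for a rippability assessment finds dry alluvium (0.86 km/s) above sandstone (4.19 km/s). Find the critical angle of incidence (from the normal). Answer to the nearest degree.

Critical incidence: sin θ_c = V₁/V₂ = 0.86/4.19 = 0.2053.
θ_c = arcsin 0.2053 = 11.84°.

12°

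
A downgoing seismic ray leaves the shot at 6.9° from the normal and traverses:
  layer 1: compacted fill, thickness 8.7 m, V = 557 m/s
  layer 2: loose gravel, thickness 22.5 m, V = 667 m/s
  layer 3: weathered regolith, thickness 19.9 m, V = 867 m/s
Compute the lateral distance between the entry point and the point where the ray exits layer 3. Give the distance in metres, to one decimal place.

Apply Snell's law at each interface; in layer i the horizontal offset is hᵢ·tan θᵢ.
Layer 1: θ = 6.90°; offset = 8.7·tan 6.90° = 1.053 m.
Layer 2: sin θ = 667·sin 6.9°/557 = 0.1439, θ = 8.27°; offset = 22.5·tan 8.27° = 3.271 m.
Layer 3: sin θ = 867·sin 6.9°/557 = 0.1870, θ = 10.78°; offset = 19.9·tan 10.78° = 3.788 m.
Summing the layer offsets gives 8.112 m.

8.1 m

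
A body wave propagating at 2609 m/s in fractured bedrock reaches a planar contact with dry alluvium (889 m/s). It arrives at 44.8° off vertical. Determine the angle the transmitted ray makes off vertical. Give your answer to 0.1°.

Snell's law: sin θ₂ = (V₂/V₁)·sin θ₁ = (889/2609)·sin 44.8° = 0.2401.
θ₂ = sin⁻¹(0.2401) = 13.89° (from vertical).

13.9°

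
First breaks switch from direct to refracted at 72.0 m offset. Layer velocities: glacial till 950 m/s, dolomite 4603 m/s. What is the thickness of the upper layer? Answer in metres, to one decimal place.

29.2 m

x_cross = 2h·√((V₂+V₁)/(V₂−V₁)) → h = x_cross / (2·√((V₂+V₁)/(V₂−V₁))).
√((V₂+V₁)/(V₂−V₁)) = √((4603+950)/(4603−950)) = 1.2329.
h = 72.0 / (2·1.2329) = 29.20 m.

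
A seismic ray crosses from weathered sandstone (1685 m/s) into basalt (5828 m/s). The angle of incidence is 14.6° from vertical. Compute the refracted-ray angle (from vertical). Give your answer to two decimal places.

60.67°

sin θ₁/V₁ = sin θ₂/V₂ ⇒ sin θ₂ = 5828·sin 14.6°/1685 = 5828·0.2521/1685 = 0.8718.
θ₂ = sin⁻¹(0.8718) = 60.67° (from vertical).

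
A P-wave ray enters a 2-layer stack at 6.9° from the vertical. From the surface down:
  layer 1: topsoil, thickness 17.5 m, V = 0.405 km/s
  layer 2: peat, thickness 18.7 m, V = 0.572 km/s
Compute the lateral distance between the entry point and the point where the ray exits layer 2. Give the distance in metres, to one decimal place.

Apply Snell's law at each interface; in layer i the horizontal offset is hᵢ·tan θᵢ.
Layer 1: θ = 6.90°; offset = 17.5·tan 6.90° = 2.118 m.
Layer 2: sin θ = 0.572·sin 6.9°/0.405 = 0.1697, θ = 9.77°; offset = 18.7·tan 9.77° = 3.220 m.
Σ offsets = 5.337 m.

5.3 m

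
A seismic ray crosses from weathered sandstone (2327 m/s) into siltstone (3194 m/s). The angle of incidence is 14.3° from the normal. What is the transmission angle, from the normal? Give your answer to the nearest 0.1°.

19.8°

sin θ₁/V₁ = sin θ₂/V₂ ⇒ sin θ₂ = 3194·sin 14.3°/2327 = 3194·0.2470/2327 = 0.3390.
θ₂ = arcsin 0.3390 = 19.82° from the normal.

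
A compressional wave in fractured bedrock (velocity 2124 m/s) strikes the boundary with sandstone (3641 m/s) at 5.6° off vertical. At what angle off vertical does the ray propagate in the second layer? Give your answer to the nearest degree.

Snell's law: sin θ₂ = (V₂/V₁)·sin θ₁ = (3641/2124)·sin 5.6° = 0.1673.
θ₂ = sin⁻¹(0.1673) = 9.63° (from vertical).

10°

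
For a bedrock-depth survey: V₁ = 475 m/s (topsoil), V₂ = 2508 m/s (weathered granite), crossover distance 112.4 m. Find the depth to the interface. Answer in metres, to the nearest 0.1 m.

46.4 m

x_cross = 2h·√((V₂+V₁)/(V₂−V₁)) → h = x_cross / (2·√((V₂+V₁)/(V₂−V₁))).
√((V₂+V₁)/(V₂−V₁)) = √((2508+475)/(2508−475)) = 1.2113.
h = 112.4 / (2·1.2113) = 46.40 m.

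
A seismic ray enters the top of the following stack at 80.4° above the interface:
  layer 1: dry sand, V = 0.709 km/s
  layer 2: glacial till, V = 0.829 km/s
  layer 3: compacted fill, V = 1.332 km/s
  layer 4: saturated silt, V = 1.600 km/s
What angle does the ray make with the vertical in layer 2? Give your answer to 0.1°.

From the normal: θ₁ = 90° − 80.4° = 9.6°.
Ray parameter p = sin 9.6° / 0.709 = 2.3522e-01 s/km.
sin θ_2 = p·V_2 = 2.3522e-01 × 0.829 = 0.1950.
θ_2 = 11.24° from the vertical.

11.2°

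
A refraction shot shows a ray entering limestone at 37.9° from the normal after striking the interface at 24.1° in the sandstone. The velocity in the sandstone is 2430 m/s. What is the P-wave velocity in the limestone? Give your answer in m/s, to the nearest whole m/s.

3656 m/s

sin 24.1° = 0.4083; sin 37.9° = 0.6143.
V₂ = V₁·(sin θ₂/sin θ₁) = 2430·(0.6143/0.4083) = 3655.65 m/s.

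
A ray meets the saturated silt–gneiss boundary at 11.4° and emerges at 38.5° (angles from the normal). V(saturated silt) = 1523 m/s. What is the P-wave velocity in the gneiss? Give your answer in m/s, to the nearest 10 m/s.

4800 m/s

Snell's law: sin 11.4°/V₁ = sin 38.5°/V₂.
V₂ = V₁·sin 38.5°/sin 11.4° = 1523 × 3.1495 = 4796.63 m/s.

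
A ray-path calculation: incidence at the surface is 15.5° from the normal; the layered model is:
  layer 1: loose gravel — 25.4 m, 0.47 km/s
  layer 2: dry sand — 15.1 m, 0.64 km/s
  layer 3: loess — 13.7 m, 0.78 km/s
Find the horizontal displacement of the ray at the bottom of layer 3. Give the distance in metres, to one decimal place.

Apply Snell's law at each interface; in layer i the horizontal offset is hᵢ·tan θᵢ.
Layer 1: θ = 15.50°; offset = 25.4·tan 15.50° = 7.044 m.
Layer 2: sin θ = 0.64·sin 15.5°/0.47 = 0.3639, θ = 21.34°; offset = 15.1·tan 21.34° = 5.899 m.
Layer 3: sin θ = 0.78·sin 15.5°/0.47 = 0.4435, θ = 26.33°; offset = 13.7·tan 26.33° = 6.779 m.
Σ offsets = 19.723 m.

19.7 m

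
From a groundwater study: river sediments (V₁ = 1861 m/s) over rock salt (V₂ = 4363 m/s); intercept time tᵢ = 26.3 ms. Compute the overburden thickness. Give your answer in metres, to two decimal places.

27.06 m

h = tᵢ·V₁·V₂ / (2·√(V₂²−V₁²)).
√(V₂²−V₁²) = √(4363² − 1861²) = 3946.2 m/s.
h = 0.0263 s × 1861 × 4363 / (2 × 3946.2) = 27.06 m.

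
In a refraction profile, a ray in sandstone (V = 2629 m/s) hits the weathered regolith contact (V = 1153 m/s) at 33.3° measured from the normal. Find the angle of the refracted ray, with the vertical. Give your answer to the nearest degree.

14°

Snell's law: sin θ₂ = (V₂/V₁)·sin θ₁ = (1153/2629)·sin 33.3° = 0.2408.
θ₂ = arcsin 0.2408 = 13.93° from the normal.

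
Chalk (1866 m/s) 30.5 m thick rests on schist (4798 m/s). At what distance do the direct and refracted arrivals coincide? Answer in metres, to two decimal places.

91.96 m

x_cross = 2h·√((V₂+V₁)/(V₂−V₁)).
(V₂+V₁)/(V₂−V₁) = (4798+1866)/(4798−1866) = 2.2729; √ = 1.5076.
x_cross = 2·30.5·1.5076 = 91.96 m.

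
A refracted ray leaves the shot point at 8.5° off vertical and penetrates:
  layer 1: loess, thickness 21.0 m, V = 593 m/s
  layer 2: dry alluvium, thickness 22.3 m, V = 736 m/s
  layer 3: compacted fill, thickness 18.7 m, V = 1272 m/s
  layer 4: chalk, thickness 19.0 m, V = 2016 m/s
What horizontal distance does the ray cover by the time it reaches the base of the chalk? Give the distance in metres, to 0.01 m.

24.59 m

Ray parameter p = sin 8.5° / 593 m/s = 2.4926e-04 s/m.
Layer 1: θ = 8.50°; offset = 21.0·tan 8.50° = 3.1385 m.
Layer 2: sin θ = p·736 = 0.1835 → θ = 10.57°; offset = 22.3·tan 10.57° = 4.1616 m.
Layer 3: sin θ = p·1272 = 0.3171 → θ = 18.48°; offset = 18.7·tan 18.48° = 6.2515 m.
Layer 4: sin θ = p·2016 = 0.5025 → θ = 30.17°; offset = 19.0·tan 30.17° = 11.0430 m.
Σ offsets = 24.5946 m.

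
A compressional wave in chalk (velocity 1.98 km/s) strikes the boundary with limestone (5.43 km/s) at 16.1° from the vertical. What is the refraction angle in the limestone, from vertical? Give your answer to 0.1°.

Snell's law: sin θ₂ = (V₂/V₁)·sin θ₁ = (5.43/1.98)·sin 16.1° = 0.7605.
θ₂ = sin⁻¹(0.7605) = 49.51° (from vertical).

49.5°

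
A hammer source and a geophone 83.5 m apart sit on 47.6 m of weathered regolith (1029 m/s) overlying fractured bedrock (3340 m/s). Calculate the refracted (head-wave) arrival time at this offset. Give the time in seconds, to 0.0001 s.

t = x/V₂ + 2h·√(V₂²−V₁²)/(V₁V₂).
√(V₂²−V₁²) = √(3340²−1029²) = 3177.5 m/s; delay term = 2·47.6·3177.5/(1029·3340) = 0.08802 s.
t = 83.5/3340 + 0.08802 = 0.11302 s.

0.1130 s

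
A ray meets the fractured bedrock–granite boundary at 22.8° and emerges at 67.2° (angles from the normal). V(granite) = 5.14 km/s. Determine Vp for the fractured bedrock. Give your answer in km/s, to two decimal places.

sin 22.8° = 0.3875; sin 67.2° = 0.9219.
V₁ = V₂·(sin θ₁/sin θ₂) = 5.14·(0.3875/0.9219) = 2.16 km/s.

2.16 km/s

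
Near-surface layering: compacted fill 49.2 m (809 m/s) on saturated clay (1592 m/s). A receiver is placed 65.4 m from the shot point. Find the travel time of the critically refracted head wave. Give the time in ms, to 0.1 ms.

145.8 ms

t = x/V₂ + 2h·√(V₂²−V₁²)/(V₁V₂).
√(V₂²−V₁²) = √(1592²−809²) = 1371.1 m/s; delay term = 2·49.2·1371.1/(809·1592) = 0.10476 s.
t = 65.4/1592 + 0.10476 = 0.14584 s.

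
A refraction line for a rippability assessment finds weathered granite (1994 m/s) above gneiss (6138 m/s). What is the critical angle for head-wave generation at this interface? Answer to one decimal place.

At critical incidence the refracted ray runs along the interface (θ₂ = 90°), so sin θ_c = V₁/V₂.
θ_c = arcsin(1994/6138) = arcsin 0.3249 = 18.96°.

19.0°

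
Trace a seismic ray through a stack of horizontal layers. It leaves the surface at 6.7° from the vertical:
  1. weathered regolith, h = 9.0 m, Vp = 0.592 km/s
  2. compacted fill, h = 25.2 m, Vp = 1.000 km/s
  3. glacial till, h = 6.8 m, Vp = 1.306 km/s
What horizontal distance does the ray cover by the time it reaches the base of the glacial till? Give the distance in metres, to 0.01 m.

7.93 m

Apply Snell's law at each interface; in layer i the horizontal offset is hᵢ·tan θᵢ.
Layer 1: θ = 6.70°; offset = 9.0·tan 6.70° = 1.0573 m.
Layer 2: sin θ = 1.000·sin 6.7°/0.592 = 0.1971, θ = 11.37°; offset = 25.2·tan 11.37° = 5.0657 m.
Layer 3: sin θ = 1.306·sin 6.7°/0.592 = 0.2574, θ = 14.91°; offset = 6.8·tan 14.91° = 1.8112 m.
Total horizontal offset = 7.9342 m.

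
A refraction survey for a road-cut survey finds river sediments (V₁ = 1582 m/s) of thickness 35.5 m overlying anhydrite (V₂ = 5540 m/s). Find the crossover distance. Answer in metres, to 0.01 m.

x_cross = 2h·√((V₂+V₁)/(V₂−V₁)).
(V₂+V₁)/(V₂−V₁) = (5540+1582)/(5540−1582) = 1.7994; √ = 1.3414.
x_cross = 2·35.5·1.3414 = 95.24 m.

95.24 m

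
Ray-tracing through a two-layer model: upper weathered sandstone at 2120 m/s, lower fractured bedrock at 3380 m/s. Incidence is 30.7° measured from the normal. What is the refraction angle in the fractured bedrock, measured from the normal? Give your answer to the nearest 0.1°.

sin θ₁/V₁ = sin θ₂/V₂ ⇒ sin θ₂ = 3380·sin 30.7°/2120 = 3380·0.5105/2120 = 0.8140.
θ₂ = arcsin 0.8140 = 54.49° from the normal.

54.5°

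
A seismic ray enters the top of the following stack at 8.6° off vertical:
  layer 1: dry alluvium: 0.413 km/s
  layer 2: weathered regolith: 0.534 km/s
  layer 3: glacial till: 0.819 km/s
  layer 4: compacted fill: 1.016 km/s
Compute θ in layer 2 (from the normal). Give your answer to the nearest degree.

11°

Snell's law across each interface conserves sin θ / V, so sin θ_2 = V_2·sin θ₁/V₁.
sin θ_2 = 0.534 × sin 8.6° / 0.413 = 0.1933.
θ_2 = 11.15° from the vertical.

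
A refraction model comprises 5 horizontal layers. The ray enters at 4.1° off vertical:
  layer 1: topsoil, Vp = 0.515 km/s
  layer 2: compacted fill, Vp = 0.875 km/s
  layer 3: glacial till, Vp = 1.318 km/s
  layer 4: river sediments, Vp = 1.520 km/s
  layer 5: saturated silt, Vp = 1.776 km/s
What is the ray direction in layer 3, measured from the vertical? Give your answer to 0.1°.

Snell's law across each interface conserves sin θ / V, so sin θ_3 = V_3·sin θ₁/V₁.
sin θ_3 = 1.318 × sin 4.1° / 0.515 = 0.1830.
θ_3 = arcsin 0.1830 = 10.54°.

10.5°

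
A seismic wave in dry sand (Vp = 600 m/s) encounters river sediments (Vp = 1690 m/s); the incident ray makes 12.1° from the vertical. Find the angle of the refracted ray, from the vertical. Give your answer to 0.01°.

Snell's law: sin θ₂ = (V₂/V₁)·sin θ₁ = (1690/600)·sin 12.1° = 0.5904.
θ₂ = arcsin 0.5904 = 36.19° from the normal.

36.19°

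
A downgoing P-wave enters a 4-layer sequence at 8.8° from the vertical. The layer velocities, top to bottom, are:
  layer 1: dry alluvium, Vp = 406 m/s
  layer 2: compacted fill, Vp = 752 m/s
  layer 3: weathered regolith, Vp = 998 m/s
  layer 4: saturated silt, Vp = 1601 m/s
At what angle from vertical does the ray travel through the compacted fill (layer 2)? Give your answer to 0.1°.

16.5°

Ray parameter p = sin 8.8° / 406 = 3.7681e-04 s/m.
sin θ_2 = p·V_2 = 3.7681e-04 × 752 = 0.2834.
θ_2 = 16.46° from the vertical.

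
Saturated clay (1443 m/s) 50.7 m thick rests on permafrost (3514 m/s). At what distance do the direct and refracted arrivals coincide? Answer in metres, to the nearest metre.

157 m

θ_c = arcsin(1443/3514) = 24.25°, so cos θ_c = 0.9118 and tᵢ = 2h cos θ_c/V₁ = 0.0641 s.
At crossover x/V₁ = x/V₂ + tᵢ ⇒ x = tᵢ/(1/V₁ − 1/V₂) = 0.06407/(6.9300e-04 − 2.8458e-04) = 156.88 m.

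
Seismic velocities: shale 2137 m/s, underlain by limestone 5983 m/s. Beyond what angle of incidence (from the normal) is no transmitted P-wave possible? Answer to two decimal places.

20.93°

Critical incidence: sin θ_c = V₁/V₂ = 2137/5983 = 0.3572.
θ_c = arcsin 0.3572 = 20.93°.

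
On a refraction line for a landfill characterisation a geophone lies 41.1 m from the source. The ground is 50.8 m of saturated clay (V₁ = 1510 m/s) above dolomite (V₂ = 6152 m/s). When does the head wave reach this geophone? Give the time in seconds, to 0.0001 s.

θ_c = arcsin(V₁/V₂) = arcsin(1510/6152) = 14.21°, cos θ_c = 0.9694.
Intercept time tᵢ = 2h cos θ_c / V₁ = 2·50.8·0.9694/1510 = 0.06523 s.
t = x/V₂ + tᵢ = 41.1/6152 + 0.06523 = 0.07191 s.

0.0719 s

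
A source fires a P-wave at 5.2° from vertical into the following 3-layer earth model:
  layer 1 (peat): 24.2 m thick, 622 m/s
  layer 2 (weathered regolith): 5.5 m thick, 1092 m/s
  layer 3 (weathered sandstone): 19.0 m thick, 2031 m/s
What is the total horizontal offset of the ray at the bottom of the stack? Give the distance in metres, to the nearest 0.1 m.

p = sin θ₁/V₁ = sin 5.2°/622 = 1.4571e-04 s/m is conserved through the stack.
Layer 1: θ = 5.20°; offset = 24.2·tan 5.20° = 2.202 m.
Layer 2: sin θ = p·1092 = 0.1591 → θ = 9.16°; offset = 5.5·tan 9.16° = 0.886 m.
Layer 3: sin θ = p·2031 = 0.2959 → θ = 17.21°; offset = 19.0·tan 17.21° = 5.887 m.
Summing the layer offsets gives 8.975 m.

9.0 m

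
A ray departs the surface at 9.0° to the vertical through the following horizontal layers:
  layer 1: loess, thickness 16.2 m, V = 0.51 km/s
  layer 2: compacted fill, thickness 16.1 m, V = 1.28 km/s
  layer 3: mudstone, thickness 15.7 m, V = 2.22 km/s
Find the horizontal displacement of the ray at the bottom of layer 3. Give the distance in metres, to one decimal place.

24.0 m

p = sin θ₁/V₁ = sin 9.0°/0.51 = 3.0673e-01 s/km is conserved through the stack.
Layer 1: θ = 9.00°; offset = 16.2·tan 9.00° = 2.566 m.
Layer 2: sin θ = p·1.28 = 0.3926 → θ = 23.12°; offset = 16.1·tan 23.12° = 6.873 m.
Layer 3: sin θ = p·2.22 = 0.6810 → θ = 42.92°; offset = 15.7·tan 42.92° = 14.598 m.
Σ offsets = 24.037 m.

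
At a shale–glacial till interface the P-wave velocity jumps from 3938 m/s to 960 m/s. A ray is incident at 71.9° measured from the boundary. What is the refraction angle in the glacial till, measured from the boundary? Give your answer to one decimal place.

Convert to the normal: θ₁ = 90° − 71.9° = 18.1°.
Snell's law: sin θ₂ = (V₂/V₁)·sin θ₁ = (960/3938)·sin 18.1° = 0.0757.
θ₂ = arcsin 0.0757 = 4.34° from the normal.
From the interface: 90° − 4.34° = 85.66°.

85.7°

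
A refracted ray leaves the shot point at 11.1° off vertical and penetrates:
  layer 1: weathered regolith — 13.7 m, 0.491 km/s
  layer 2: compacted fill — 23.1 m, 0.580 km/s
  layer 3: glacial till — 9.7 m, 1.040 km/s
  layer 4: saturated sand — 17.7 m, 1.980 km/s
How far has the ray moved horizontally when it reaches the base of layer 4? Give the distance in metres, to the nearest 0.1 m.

p = sin θ₁/V₁ = sin 11.1°/0.491 = 3.9210e-01 s/km is conserved through the stack.
Layer 1: θ = 11.10°; offset = 13.7·tan 11.10° = 2.688 m.
Layer 2: sin θ = p·0.580 = 0.2274 → θ = 13.15°; offset = 23.1·tan 13.15° = 5.395 m.
Layer 3: sin θ = p·1.040 = 0.4078 → θ = 24.07°; offset = 9.7·tan 24.07° = 4.332 m.
Layer 4: sin θ = p·1.980 = 0.7764 → θ = 50.93°; offset = 17.7·tan 50.93° = 21.802 m.
Total horizontal offset = 34.217 m.

34.2 m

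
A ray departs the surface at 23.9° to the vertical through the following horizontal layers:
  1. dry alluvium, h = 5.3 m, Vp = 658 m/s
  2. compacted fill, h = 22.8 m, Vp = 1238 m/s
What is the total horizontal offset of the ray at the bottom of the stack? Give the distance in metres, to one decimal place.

Apply Snell's law at each interface; in layer i the horizontal offset is hᵢ·tan θᵢ.
Layer 1: θ = 23.90°; offset = 5.3·tan 23.90° = 2.349 m.
Layer 2: sin θ = 1238·sin 23.9°/658 = 0.7623, θ = 49.66°; offset = 22.8·tan 49.66° = 26.850 m.
Σ offsets = 29.199 m.

29.2 m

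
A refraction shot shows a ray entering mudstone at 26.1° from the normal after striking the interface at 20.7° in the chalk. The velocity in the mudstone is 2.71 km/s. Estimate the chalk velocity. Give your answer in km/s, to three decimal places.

Snell's law: sin 20.7°/V₁ = sin 26.1°/V₂.
V₁ = V₂·sin 20.7°/sin 26.1° = 2.71 × 0.8035 = 2.177 km/s.

2.177 km/s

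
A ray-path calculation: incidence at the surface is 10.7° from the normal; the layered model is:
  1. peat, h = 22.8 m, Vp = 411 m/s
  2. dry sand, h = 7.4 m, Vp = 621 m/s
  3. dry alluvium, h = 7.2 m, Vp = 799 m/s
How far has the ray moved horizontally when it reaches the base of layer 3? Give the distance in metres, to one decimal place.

9.3 m

Apply Snell's law at each interface; in layer i the horizontal offset is hᵢ·tan θᵢ.
Layer 1: θ = 10.70°; offset = 22.8·tan 10.70° = 4.308 m.
Layer 2: sin θ = 621·sin 10.7°/411 = 0.2805, θ = 16.29°; offset = 7.4·tan 16.29° = 2.163 m.
Layer 3: sin θ = 799·sin 10.7°/411 = 0.3609, θ = 21.16°; offset = 7.2·tan 21.16° = 2.787 m.
Total horizontal offset = 9.258 m.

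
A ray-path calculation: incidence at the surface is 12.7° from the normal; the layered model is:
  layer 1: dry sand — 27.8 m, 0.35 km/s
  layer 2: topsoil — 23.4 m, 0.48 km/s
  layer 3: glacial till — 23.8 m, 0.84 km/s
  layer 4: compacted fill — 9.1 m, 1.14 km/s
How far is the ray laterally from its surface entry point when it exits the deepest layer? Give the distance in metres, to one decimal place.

p = sin θ₁/V₁ = sin 12.7°/0.35 = 6.2813e-01 s/km is conserved through the stack.
Layer 1: θ = 12.70°; offset = 27.8·tan 12.70° = 6.265 m.
Layer 2: sin θ = p·0.48 = 0.3015 → θ = 17.55°; offset = 23.4·tan 17.55° = 7.400 m.
Layer 3: sin θ = p·0.84 = 0.5276 → θ = 31.85°; offset = 23.8·tan 31.85° = 14.783 m.
Layer 4: sin θ = p·1.14 = 0.7161 → θ = 45.73°; offset = 9.1·tan 45.73° = 9.335 m.
Σ offsets = 37.783 m.

37.8 m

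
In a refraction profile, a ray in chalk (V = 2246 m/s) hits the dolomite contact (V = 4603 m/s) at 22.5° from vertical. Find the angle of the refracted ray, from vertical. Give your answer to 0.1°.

51.7°

sin θ₁/V₁ = sin θ₂/V₂ ⇒ sin θ₂ = 4603·sin 22.5°/2246 = 4603·0.3827/2246 = 0.7843.
θ₂ = arcsin 0.7843 = 51.65° from the normal.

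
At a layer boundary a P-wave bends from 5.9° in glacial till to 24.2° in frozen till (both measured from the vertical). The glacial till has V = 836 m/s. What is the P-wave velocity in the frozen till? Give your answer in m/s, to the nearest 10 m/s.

3330 m/s

sin 5.9° = 0.1028; sin 24.2° = 0.4099.
V₂ = V₁·(sin θ₂/sin θ₁) = 836·(0.4099/0.1028) = 3333.86 m/s.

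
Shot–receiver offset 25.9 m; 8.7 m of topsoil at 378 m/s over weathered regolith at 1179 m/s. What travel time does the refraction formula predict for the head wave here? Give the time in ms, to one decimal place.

65.6 ms

θ_c = arcsin(V₁/V₂) = arcsin(378/1179) = 18.70°, cos θ_c = 0.9472.
Intercept time tᵢ = 2h cos θ_c / V₁ = 2·8.7·0.9472/378 = 0.04360 s.
t = x/V₂ + tᵢ = 25.9/1179 + 0.04360 = 0.06557 s.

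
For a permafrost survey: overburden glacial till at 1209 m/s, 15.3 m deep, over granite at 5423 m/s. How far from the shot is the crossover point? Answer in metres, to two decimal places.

θ_c = arcsin(1209/5423) = 12.88°, so cos θ_c = 0.9748 and tᵢ = 2h cos θ_c/V₁ = 0.0247 s.
At crossover x/V₁ = x/V₂ + tᵢ ⇒ x = tᵢ/(1/V₁ − 1/V₂) = 0.02467/(8.2713e-04 − 1.8440e-04) = 38.39 m.

38.39 m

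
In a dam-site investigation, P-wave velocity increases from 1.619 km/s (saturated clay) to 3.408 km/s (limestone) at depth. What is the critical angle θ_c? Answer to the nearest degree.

Critical incidence: sin θ_c = V₁/V₂ = 1.619/3.408 = 0.4751.
θ_c = arcsin 0.4751 = 28.36°.

28°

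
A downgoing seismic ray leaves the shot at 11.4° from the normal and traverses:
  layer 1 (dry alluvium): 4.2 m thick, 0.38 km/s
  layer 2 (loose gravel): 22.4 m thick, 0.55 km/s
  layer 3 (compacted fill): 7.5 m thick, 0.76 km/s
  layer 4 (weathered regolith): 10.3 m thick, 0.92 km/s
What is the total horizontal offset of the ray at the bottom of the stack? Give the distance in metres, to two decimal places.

p = sin θ₁/V₁ = sin 11.4°/0.38 = 5.2015e-01 s/km is conserved through the stack.
Layer 1: θ = 11.40°; offset = 4.2·tan 11.40° = 0.8469 m.
Layer 2: sin θ = p·0.55 = 0.2861 → θ = 16.62°; offset = 22.4·tan 16.62° = 6.6878 m.
Layer 3: sin θ = p·0.76 = 0.3953 → θ = 23.29°; offset = 7.5·tan 23.29° = 3.2278 m.
Layer 4: sin θ = p·0.92 = 0.4785 → θ = 28.59°; offset = 10.3·tan 28.59° = 5.6134 m.
Total horizontal offset = 16.3758 m.

16.38 m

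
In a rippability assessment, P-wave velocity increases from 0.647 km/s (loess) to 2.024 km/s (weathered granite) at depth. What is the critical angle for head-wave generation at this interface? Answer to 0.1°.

At critical incidence the refracted ray runs along the interface (θ₂ = 90°), so sin θ_c = V₁/V₂.
θ_c = arcsin(0.647/2.024) = arcsin 0.3197 = 18.64°.

18.6°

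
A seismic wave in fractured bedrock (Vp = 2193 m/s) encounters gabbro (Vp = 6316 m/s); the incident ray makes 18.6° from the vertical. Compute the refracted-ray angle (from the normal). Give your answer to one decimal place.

66.7°

sin θ₁/V₁ = sin θ₂/V₂ ⇒ sin θ₂ = 6316·sin 18.6°/2193 = 6316·0.3190/2193 = 0.9186.
θ₂ = sin⁻¹(0.9186) = 66.73° (from vertical).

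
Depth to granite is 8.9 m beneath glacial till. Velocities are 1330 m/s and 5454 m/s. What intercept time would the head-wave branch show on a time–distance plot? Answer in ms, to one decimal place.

13.0 ms

tᵢ = 2h·√(V₂²−V₁²)/(V₁V₂).
√(V₂²−V₁²) = √(5454²−1330²) = 5289.3 m/s.
tᵢ = 2·8.9·5289.3/(1330·5454) = 0.01298 s.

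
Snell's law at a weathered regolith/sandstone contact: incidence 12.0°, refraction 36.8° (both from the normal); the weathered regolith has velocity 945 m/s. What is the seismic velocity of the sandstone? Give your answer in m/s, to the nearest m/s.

sin 12.0° = 0.2079; sin 36.8° = 0.5990.
V₂ = V₁·(sin θ₂/sin θ₁) = 945·(0.5990/0.2079) = 2722.68 m/s.

2723 m/s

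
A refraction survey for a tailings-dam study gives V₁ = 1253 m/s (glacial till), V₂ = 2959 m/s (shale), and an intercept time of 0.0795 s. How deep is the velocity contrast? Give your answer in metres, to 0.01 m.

54.98 m

θ_c = arcsin(1253/2959) = 25.05°; cos θ_c = 0.9059.
tᵢ = 2h cos θ_c/V₁ ⇒ h = tᵢ·V₁/(2 cos θ_c) = 0.0795·1253/(2·0.9059) = 54.98 m.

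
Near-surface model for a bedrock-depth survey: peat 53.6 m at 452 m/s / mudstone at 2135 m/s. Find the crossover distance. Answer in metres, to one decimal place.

θ_c = arcsin(452/2135) = 12.22°, so cos θ_c = 0.9773 and tᵢ = 2h cos θ_c/V₁ = 0.2318 s.
At crossover x/V₁ = x/V₂ + tᵢ ⇒ x = tᵢ/(1/V₁ − 1/V₂) = 0.23179/(2.2124e-03 − 4.6838e-04) = 132.91 m.

132.9 m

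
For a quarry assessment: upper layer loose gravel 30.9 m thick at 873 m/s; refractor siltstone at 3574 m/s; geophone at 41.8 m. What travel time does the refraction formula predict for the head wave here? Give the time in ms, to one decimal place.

80.3 ms

t = x/V₂ + 2h·√(V₂²−V₁²)/(V₁V₂).
√(V₂²−V₁²) = √(3574²−873²) = 3465.7 m/s; delay term = 2·30.9·3465.7/(873·3574) = 0.06865 s.
t = 41.8/3574 + 0.06865 = 0.08034 s.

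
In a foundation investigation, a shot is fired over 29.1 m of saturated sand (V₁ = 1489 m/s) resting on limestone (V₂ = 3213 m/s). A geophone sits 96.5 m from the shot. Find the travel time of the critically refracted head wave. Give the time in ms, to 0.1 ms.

θ_c = arcsin(V₁/V₂) = arcsin(1489/3213) = 27.61°, cos θ_c = 0.8861.
Intercept time tᵢ = 2h cos θ_c / V₁ = 2·29.1·0.8861/1489 = 0.03464 s.
t = x/V₂ + tᵢ = 96.5/3213 + 0.03464 = 0.06467 s.

64.7 ms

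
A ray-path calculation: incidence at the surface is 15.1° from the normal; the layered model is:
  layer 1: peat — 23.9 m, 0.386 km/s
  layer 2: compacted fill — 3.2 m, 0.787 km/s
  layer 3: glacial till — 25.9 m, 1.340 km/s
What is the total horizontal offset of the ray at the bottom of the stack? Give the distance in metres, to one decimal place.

Apply Snell's law at each interface; in layer i the horizontal offset is hᵢ·tan θᵢ.
Layer 1: θ = 15.10°; offset = 23.9·tan 15.10° = 6.449 m.
Layer 2: sin θ = 0.787·sin 15.1°/0.386 = 0.5311, θ = 32.08°; offset = 3.2·tan 32.08° = 2.006 m.
Layer 3: sin θ = 1.340·sin 15.1°/0.386 = 0.9043, θ = 64.73°; offset = 25.9·tan 64.73° = 54.878 m.
Total horizontal offset = 63.333 m.

63.3 m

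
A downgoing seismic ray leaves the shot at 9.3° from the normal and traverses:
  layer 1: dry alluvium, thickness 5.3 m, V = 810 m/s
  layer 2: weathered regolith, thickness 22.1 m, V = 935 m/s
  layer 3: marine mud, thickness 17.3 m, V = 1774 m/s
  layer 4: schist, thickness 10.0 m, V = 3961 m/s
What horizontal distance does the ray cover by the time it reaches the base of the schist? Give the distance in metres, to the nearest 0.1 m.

Ray parameter p = sin 9.3° / 810 m/s = 1.9951e-04 s/m.
Layer 1: θ = 9.30°; offset = 5.3·tan 9.30° = 0.868 m.
Layer 2: sin θ = p·935 = 0.1865 → θ = 10.75°; offset = 22.1·tan 10.75° = 4.196 m.
Layer 3: sin θ = p·1774 = 0.3539 → θ = 20.73°; offset = 17.3·tan 20.73° = 6.547 m.
Layer 4: sin θ = p·3961 = 0.7903 → θ = 52.21°; offset = 10.0·tan 52.21° = 12.897 m.
Total horizontal offset = 24.508 m.

24.5 m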